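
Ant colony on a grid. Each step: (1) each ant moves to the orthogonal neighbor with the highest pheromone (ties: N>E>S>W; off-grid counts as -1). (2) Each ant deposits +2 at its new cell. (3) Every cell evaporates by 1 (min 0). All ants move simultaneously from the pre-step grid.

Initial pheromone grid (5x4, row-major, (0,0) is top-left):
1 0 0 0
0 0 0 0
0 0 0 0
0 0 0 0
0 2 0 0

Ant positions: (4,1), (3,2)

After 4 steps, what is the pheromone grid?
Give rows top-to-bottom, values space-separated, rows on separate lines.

After step 1: ants at (3,1),(2,2)
  0 0 0 0
  0 0 0 0
  0 0 1 0
  0 1 0 0
  0 1 0 0
After step 2: ants at (4,1),(1,2)
  0 0 0 0
  0 0 1 0
  0 0 0 0
  0 0 0 0
  0 2 0 0
After step 3: ants at (3,1),(0,2)
  0 0 1 0
  0 0 0 0
  0 0 0 0
  0 1 0 0
  0 1 0 0
After step 4: ants at (4,1),(0,3)
  0 0 0 1
  0 0 0 0
  0 0 0 0
  0 0 0 0
  0 2 0 0

0 0 0 1
0 0 0 0
0 0 0 0
0 0 0 0
0 2 0 0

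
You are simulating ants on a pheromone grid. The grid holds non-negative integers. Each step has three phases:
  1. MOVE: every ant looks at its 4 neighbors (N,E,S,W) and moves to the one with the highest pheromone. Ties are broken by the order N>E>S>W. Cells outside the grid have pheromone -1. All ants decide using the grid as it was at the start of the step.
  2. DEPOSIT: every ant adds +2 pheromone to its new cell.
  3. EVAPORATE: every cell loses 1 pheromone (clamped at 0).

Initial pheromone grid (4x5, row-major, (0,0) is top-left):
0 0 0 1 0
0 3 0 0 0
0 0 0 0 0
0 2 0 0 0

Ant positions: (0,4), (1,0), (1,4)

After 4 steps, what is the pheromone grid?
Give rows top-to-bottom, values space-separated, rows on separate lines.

After step 1: ants at (0,3),(1,1),(0,4)
  0 0 0 2 1
  0 4 0 0 0
  0 0 0 0 0
  0 1 0 0 0
After step 2: ants at (0,4),(0,1),(0,3)
  0 1 0 3 2
  0 3 0 0 0
  0 0 0 0 0
  0 0 0 0 0
After step 3: ants at (0,3),(1,1),(0,4)
  0 0 0 4 3
  0 4 0 0 0
  0 0 0 0 0
  0 0 0 0 0
After step 4: ants at (0,4),(0,1),(0,3)
  0 1 0 5 4
  0 3 0 0 0
  0 0 0 0 0
  0 0 0 0 0

0 1 0 5 4
0 3 0 0 0
0 0 0 0 0
0 0 0 0 0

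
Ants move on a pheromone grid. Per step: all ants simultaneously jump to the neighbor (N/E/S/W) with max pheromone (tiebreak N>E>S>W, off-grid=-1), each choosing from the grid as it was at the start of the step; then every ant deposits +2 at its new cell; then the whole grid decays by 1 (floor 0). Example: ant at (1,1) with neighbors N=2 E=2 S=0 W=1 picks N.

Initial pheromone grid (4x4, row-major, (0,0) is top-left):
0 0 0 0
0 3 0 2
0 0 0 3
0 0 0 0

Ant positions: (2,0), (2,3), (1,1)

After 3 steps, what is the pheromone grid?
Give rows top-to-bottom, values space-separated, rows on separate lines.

After step 1: ants at (1,0),(1,3),(0,1)
  0 1 0 0
  1 2 0 3
  0 0 0 2
  0 0 0 0
After step 2: ants at (1,1),(2,3),(1,1)
  0 0 0 0
  0 5 0 2
  0 0 0 3
  0 0 0 0
After step 3: ants at (0,1),(1,3),(0,1)
  0 3 0 0
  0 4 0 3
  0 0 0 2
  0 0 0 0

0 3 0 0
0 4 0 3
0 0 0 2
0 0 0 0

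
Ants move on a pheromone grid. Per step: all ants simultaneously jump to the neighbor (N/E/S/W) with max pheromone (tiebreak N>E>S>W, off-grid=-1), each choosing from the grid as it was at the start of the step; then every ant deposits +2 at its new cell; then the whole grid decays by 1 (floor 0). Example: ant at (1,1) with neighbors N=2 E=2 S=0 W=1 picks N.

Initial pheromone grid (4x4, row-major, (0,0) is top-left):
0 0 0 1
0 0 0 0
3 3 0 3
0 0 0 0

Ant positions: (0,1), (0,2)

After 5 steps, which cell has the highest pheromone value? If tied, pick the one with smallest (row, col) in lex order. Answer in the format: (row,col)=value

Answer: (0,3)=6

Derivation:
Step 1: ant0:(0,1)->E->(0,2) | ant1:(0,2)->E->(0,3)
  grid max=2 at (0,3)
Step 2: ant0:(0,2)->E->(0,3) | ant1:(0,3)->W->(0,2)
  grid max=3 at (0,3)
Step 3: ant0:(0,3)->W->(0,2) | ant1:(0,2)->E->(0,3)
  grid max=4 at (0,3)
Step 4: ant0:(0,2)->E->(0,3) | ant1:(0,3)->W->(0,2)
  grid max=5 at (0,3)
Step 5: ant0:(0,3)->W->(0,2) | ant1:(0,2)->E->(0,3)
  grid max=6 at (0,3)
Final grid:
  0 0 5 6
  0 0 0 0
  0 0 0 0
  0 0 0 0
Max pheromone 6 at (0,3)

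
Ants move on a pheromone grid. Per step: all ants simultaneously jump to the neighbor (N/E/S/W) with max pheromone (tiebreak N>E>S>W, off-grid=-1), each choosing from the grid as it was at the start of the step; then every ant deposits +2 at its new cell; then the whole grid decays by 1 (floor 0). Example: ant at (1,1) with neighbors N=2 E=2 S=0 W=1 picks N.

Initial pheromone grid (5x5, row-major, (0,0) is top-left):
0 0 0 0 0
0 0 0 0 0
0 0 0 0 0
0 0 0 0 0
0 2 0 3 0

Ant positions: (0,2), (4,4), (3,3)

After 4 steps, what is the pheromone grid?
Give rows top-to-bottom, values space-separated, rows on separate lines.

After step 1: ants at (0,3),(4,3),(4,3)
  0 0 0 1 0
  0 0 0 0 0
  0 0 0 0 0
  0 0 0 0 0
  0 1 0 6 0
After step 2: ants at (0,4),(3,3),(3,3)
  0 0 0 0 1
  0 0 0 0 0
  0 0 0 0 0
  0 0 0 3 0
  0 0 0 5 0
After step 3: ants at (1,4),(4,3),(4,3)
  0 0 0 0 0
  0 0 0 0 1
  0 0 0 0 0
  0 0 0 2 0
  0 0 0 8 0
After step 4: ants at (0,4),(3,3),(3,3)
  0 0 0 0 1
  0 0 0 0 0
  0 0 0 0 0
  0 0 0 5 0
  0 0 0 7 0

0 0 0 0 1
0 0 0 0 0
0 0 0 0 0
0 0 0 5 0
0 0 0 7 0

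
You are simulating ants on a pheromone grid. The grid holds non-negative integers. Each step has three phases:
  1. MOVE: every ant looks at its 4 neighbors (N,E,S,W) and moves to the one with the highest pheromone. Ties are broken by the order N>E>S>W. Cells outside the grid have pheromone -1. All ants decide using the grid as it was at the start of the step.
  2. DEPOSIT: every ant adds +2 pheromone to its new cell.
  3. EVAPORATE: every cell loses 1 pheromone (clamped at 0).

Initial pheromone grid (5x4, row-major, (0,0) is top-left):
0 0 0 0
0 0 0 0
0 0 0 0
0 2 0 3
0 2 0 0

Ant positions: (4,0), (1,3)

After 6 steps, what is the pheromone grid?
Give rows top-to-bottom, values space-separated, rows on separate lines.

After step 1: ants at (4,1),(0,3)
  0 0 0 1
  0 0 0 0
  0 0 0 0
  0 1 0 2
  0 3 0 0
After step 2: ants at (3,1),(1,3)
  0 0 0 0
  0 0 0 1
  0 0 0 0
  0 2 0 1
  0 2 0 0
After step 3: ants at (4,1),(0,3)
  0 0 0 1
  0 0 0 0
  0 0 0 0
  0 1 0 0
  0 3 0 0
After step 4: ants at (3,1),(1,3)
  0 0 0 0
  0 0 0 1
  0 0 0 0
  0 2 0 0
  0 2 0 0
After step 5: ants at (4,1),(0,3)
  0 0 0 1
  0 0 0 0
  0 0 0 0
  0 1 0 0
  0 3 0 0
After step 6: ants at (3,1),(1,3)
  0 0 0 0
  0 0 0 1
  0 0 0 0
  0 2 0 0
  0 2 0 0

0 0 0 0
0 0 0 1
0 0 0 0
0 2 0 0
0 2 0 0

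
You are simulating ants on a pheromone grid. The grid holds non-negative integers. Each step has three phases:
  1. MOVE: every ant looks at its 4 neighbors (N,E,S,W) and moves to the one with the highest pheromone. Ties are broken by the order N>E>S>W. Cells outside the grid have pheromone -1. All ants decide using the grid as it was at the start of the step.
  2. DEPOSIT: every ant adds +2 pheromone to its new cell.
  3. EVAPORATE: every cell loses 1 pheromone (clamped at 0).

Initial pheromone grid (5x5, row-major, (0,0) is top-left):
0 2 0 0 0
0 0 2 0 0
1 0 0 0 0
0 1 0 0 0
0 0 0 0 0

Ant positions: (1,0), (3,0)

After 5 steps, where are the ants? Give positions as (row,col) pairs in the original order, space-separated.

Step 1: ant0:(1,0)->S->(2,0) | ant1:(3,0)->N->(2,0)
  grid max=4 at (2,0)
Step 2: ant0:(2,0)->N->(1,0) | ant1:(2,0)->N->(1,0)
  grid max=3 at (1,0)
Step 3: ant0:(1,0)->S->(2,0) | ant1:(1,0)->S->(2,0)
  grid max=6 at (2,0)
Step 4: ant0:(2,0)->N->(1,0) | ant1:(2,0)->N->(1,0)
  grid max=5 at (1,0)
Step 5: ant0:(1,0)->S->(2,0) | ant1:(1,0)->S->(2,0)
  grid max=8 at (2,0)

(2,0) (2,0)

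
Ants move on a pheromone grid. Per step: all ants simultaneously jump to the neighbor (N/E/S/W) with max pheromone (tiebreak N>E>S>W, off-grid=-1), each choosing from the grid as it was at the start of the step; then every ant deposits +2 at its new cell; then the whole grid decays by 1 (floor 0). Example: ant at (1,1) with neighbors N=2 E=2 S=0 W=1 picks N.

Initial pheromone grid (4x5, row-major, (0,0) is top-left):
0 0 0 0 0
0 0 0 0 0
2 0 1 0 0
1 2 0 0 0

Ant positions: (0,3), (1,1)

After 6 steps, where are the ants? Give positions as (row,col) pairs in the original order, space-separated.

Step 1: ant0:(0,3)->E->(0,4) | ant1:(1,1)->N->(0,1)
  grid max=1 at (0,1)
Step 2: ant0:(0,4)->S->(1,4) | ant1:(0,1)->E->(0,2)
  grid max=1 at (0,2)
Step 3: ant0:(1,4)->N->(0,4) | ant1:(0,2)->E->(0,3)
  grid max=1 at (0,3)
Step 4: ant0:(0,4)->W->(0,3) | ant1:(0,3)->E->(0,4)
  grid max=2 at (0,3)
Step 5: ant0:(0,3)->E->(0,4) | ant1:(0,4)->W->(0,3)
  grid max=3 at (0,3)
Step 6: ant0:(0,4)->W->(0,3) | ant1:(0,3)->E->(0,4)
  grid max=4 at (0,3)

(0,3) (0,4)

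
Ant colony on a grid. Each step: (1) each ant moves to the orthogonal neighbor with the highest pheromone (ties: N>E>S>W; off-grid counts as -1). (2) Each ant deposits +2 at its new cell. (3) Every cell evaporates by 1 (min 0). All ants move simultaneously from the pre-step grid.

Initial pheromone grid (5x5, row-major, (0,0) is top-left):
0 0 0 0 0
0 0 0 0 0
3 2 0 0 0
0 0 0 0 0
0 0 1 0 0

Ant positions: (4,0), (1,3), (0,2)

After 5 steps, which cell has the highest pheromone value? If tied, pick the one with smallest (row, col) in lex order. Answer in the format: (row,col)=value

Step 1: ant0:(4,0)->N->(3,0) | ant1:(1,3)->N->(0,3) | ant2:(0,2)->E->(0,3)
  grid max=3 at (0,3)
Step 2: ant0:(3,0)->N->(2,0) | ant1:(0,3)->E->(0,4) | ant2:(0,3)->E->(0,4)
  grid max=3 at (0,4)
Step 3: ant0:(2,0)->N->(1,0) | ant1:(0,4)->W->(0,3) | ant2:(0,4)->W->(0,3)
  grid max=5 at (0,3)
Step 4: ant0:(1,0)->S->(2,0) | ant1:(0,3)->E->(0,4) | ant2:(0,3)->E->(0,4)
  grid max=5 at (0,4)
Step 5: ant0:(2,0)->N->(1,0) | ant1:(0,4)->W->(0,3) | ant2:(0,4)->W->(0,3)
  grid max=7 at (0,3)
Final grid:
  0 0 0 7 4
  1 0 0 0 0
  2 0 0 0 0
  0 0 0 0 0
  0 0 0 0 0
Max pheromone 7 at (0,3)

Answer: (0,3)=7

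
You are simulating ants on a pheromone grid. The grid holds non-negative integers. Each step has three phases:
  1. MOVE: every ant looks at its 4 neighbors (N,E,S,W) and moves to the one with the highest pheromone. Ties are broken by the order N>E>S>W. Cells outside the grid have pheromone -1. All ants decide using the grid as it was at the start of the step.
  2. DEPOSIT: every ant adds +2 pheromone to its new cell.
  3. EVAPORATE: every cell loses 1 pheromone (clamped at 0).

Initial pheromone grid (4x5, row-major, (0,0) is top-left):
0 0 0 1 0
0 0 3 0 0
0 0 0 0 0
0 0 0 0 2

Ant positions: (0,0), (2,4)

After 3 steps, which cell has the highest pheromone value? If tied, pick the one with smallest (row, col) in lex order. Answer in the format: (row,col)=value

Step 1: ant0:(0,0)->E->(0,1) | ant1:(2,4)->S->(3,4)
  grid max=3 at (3,4)
Step 2: ant0:(0,1)->E->(0,2) | ant1:(3,4)->N->(2,4)
  grid max=2 at (3,4)
Step 3: ant0:(0,2)->S->(1,2) | ant1:(2,4)->S->(3,4)
  grid max=3 at (3,4)
Final grid:
  0 0 0 0 0
  0 0 2 0 0
  0 0 0 0 0
  0 0 0 0 3
Max pheromone 3 at (3,4)

Answer: (3,4)=3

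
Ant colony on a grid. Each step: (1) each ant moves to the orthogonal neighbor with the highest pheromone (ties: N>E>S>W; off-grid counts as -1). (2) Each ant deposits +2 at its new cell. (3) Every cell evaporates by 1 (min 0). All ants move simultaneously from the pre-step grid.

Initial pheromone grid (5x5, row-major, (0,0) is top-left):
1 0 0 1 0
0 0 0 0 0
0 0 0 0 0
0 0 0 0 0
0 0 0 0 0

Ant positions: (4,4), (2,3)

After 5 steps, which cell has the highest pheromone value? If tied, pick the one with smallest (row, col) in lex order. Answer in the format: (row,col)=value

Step 1: ant0:(4,4)->N->(3,4) | ant1:(2,3)->N->(1,3)
  grid max=1 at (1,3)
Step 2: ant0:(3,4)->N->(2,4) | ant1:(1,3)->N->(0,3)
  grid max=1 at (0,3)
Step 3: ant0:(2,4)->N->(1,4) | ant1:(0,3)->E->(0,4)
  grid max=1 at (0,4)
Step 4: ant0:(1,4)->N->(0,4) | ant1:(0,4)->S->(1,4)
  grid max=2 at (0,4)
Step 5: ant0:(0,4)->S->(1,4) | ant1:(1,4)->N->(0,4)
  grid max=3 at (0,4)
Final grid:
  0 0 0 0 3
  0 0 0 0 3
  0 0 0 0 0
  0 0 0 0 0
  0 0 0 0 0
Max pheromone 3 at (0,4)

Answer: (0,4)=3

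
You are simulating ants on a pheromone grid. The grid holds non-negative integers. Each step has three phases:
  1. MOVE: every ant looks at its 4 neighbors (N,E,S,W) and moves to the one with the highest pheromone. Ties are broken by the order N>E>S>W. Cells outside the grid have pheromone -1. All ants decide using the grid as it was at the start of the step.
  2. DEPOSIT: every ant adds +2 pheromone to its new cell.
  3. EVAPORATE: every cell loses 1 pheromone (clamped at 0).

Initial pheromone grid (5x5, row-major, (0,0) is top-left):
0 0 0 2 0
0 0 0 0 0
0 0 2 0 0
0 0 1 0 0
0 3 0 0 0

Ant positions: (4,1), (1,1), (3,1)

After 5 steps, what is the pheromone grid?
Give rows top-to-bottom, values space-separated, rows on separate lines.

After step 1: ants at (3,1),(0,1),(4,1)
  0 1 0 1 0
  0 0 0 0 0
  0 0 1 0 0
  0 1 0 0 0
  0 4 0 0 0
After step 2: ants at (4,1),(0,2),(3,1)
  0 0 1 0 0
  0 0 0 0 0
  0 0 0 0 0
  0 2 0 0 0
  0 5 0 0 0
After step 3: ants at (3,1),(0,3),(4,1)
  0 0 0 1 0
  0 0 0 0 0
  0 0 0 0 0
  0 3 0 0 0
  0 6 0 0 0
After step 4: ants at (4,1),(0,4),(3,1)
  0 0 0 0 1
  0 0 0 0 0
  0 0 0 0 0
  0 4 0 0 0
  0 7 0 0 0
After step 5: ants at (3,1),(1,4),(4,1)
  0 0 0 0 0
  0 0 0 0 1
  0 0 0 0 0
  0 5 0 0 0
  0 8 0 0 0

0 0 0 0 0
0 0 0 0 1
0 0 0 0 0
0 5 0 0 0
0 8 0 0 0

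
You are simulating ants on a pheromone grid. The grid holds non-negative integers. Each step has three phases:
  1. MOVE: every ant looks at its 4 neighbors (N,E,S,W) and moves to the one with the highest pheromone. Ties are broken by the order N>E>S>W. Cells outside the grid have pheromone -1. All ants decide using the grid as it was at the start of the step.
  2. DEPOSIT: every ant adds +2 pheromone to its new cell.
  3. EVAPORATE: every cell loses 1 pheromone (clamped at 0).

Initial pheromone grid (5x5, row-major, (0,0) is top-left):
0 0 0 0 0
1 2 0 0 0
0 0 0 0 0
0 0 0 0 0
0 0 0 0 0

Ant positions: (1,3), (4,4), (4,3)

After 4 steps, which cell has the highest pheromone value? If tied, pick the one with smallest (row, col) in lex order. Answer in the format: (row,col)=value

Step 1: ant0:(1,3)->N->(0,3) | ant1:(4,4)->N->(3,4) | ant2:(4,3)->N->(3,3)
  grid max=1 at (0,3)
Step 2: ant0:(0,3)->E->(0,4) | ant1:(3,4)->W->(3,3) | ant2:(3,3)->E->(3,4)
  grid max=2 at (3,3)
Step 3: ant0:(0,4)->S->(1,4) | ant1:(3,3)->E->(3,4) | ant2:(3,4)->W->(3,3)
  grid max=3 at (3,3)
Step 4: ant0:(1,4)->N->(0,4) | ant1:(3,4)->W->(3,3) | ant2:(3,3)->E->(3,4)
  grid max=4 at (3,3)
Final grid:
  0 0 0 0 1
  0 0 0 0 0
  0 0 0 0 0
  0 0 0 4 4
  0 0 0 0 0
Max pheromone 4 at (3,3)

Answer: (3,3)=4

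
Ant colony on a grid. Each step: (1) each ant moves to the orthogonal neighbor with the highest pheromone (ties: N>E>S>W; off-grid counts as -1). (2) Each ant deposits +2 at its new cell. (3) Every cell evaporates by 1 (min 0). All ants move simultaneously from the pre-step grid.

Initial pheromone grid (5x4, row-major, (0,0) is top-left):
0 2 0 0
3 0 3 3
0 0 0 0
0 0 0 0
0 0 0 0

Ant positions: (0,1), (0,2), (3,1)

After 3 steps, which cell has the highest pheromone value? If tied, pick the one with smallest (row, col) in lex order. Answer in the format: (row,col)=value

Answer: (1,2)=8

Derivation:
Step 1: ant0:(0,1)->E->(0,2) | ant1:(0,2)->S->(1,2) | ant2:(3,1)->N->(2,1)
  grid max=4 at (1,2)
Step 2: ant0:(0,2)->S->(1,2) | ant1:(1,2)->E->(1,3) | ant2:(2,1)->N->(1,1)
  grid max=5 at (1,2)
Step 3: ant0:(1,2)->E->(1,3) | ant1:(1,3)->W->(1,2) | ant2:(1,1)->E->(1,2)
  grid max=8 at (1,2)
Final grid:
  0 0 0 0
  0 0 8 4
  0 0 0 0
  0 0 0 0
  0 0 0 0
Max pheromone 8 at (1,2)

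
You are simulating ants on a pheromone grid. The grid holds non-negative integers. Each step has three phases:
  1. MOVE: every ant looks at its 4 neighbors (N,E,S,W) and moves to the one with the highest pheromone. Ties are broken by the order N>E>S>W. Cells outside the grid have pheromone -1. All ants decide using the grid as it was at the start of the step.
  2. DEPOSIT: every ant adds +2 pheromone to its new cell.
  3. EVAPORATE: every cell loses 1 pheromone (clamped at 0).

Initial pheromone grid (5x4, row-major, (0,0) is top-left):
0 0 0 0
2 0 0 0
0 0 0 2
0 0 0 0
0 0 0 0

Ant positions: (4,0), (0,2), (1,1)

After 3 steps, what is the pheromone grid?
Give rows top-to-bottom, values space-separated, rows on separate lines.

After step 1: ants at (3,0),(0,3),(1,0)
  0 0 0 1
  3 0 0 0
  0 0 0 1
  1 0 0 0
  0 0 0 0
After step 2: ants at (2,0),(1,3),(0,0)
  1 0 0 0
  2 0 0 1
  1 0 0 0
  0 0 0 0
  0 0 0 0
After step 3: ants at (1,0),(0,3),(1,0)
  0 0 0 1
  5 0 0 0
  0 0 0 0
  0 0 0 0
  0 0 0 0

0 0 0 1
5 0 0 0
0 0 0 0
0 0 0 0
0 0 0 0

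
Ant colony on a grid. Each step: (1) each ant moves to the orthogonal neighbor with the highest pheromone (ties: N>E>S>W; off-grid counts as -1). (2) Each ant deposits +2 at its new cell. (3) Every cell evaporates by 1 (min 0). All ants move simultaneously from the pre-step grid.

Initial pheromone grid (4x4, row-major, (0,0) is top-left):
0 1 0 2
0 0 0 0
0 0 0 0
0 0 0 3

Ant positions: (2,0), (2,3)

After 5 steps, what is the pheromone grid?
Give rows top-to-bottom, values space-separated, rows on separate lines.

After step 1: ants at (1,0),(3,3)
  0 0 0 1
  1 0 0 0
  0 0 0 0
  0 0 0 4
After step 2: ants at (0,0),(2,3)
  1 0 0 0
  0 0 0 0
  0 0 0 1
  0 0 0 3
After step 3: ants at (0,1),(3,3)
  0 1 0 0
  0 0 0 0
  0 0 0 0
  0 0 0 4
After step 4: ants at (0,2),(2,3)
  0 0 1 0
  0 0 0 0
  0 0 0 1
  0 0 0 3
After step 5: ants at (0,3),(3,3)
  0 0 0 1
  0 0 0 0
  0 0 0 0
  0 0 0 4

0 0 0 1
0 0 0 0
0 0 0 0
0 0 0 4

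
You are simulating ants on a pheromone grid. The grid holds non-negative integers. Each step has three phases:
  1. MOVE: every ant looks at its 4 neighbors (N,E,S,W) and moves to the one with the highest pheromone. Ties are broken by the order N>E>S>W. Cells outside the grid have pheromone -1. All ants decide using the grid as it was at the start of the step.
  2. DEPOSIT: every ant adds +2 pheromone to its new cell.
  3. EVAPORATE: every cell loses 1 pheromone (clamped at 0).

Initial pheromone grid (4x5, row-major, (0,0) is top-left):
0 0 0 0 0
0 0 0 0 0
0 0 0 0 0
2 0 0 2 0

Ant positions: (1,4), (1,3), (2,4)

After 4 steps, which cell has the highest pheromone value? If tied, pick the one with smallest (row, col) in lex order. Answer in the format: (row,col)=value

Step 1: ant0:(1,4)->N->(0,4) | ant1:(1,3)->N->(0,3) | ant2:(2,4)->N->(1,4)
  grid max=1 at (0,3)
Step 2: ant0:(0,4)->S->(1,4) | ant1:(0,3)->E->(0,4) | ant2:(1,4)->N->(0,4)
  grid max=4 at (0,4)
Step 3: ant0:(1,4)->N->(0,4) | ant1:(0,4)->S->(1,4) | ant2:(0,4)->S->(1,4)
  grid max=5 at (0,4)
Step 4: ant0:(0,4)->S->(1,4) | ant1:(1,4)->N->(0,4) | ant2:(1,4)->N->(0,4)
  grid max=8 at (0,4)
Final grid:
  0 0 0 0 8
  0 0 0 0 6
  0 0 0 0 0
  0 0 0 0 0
Max pheromone 8 at (0,4)

Answer: (0,4)=8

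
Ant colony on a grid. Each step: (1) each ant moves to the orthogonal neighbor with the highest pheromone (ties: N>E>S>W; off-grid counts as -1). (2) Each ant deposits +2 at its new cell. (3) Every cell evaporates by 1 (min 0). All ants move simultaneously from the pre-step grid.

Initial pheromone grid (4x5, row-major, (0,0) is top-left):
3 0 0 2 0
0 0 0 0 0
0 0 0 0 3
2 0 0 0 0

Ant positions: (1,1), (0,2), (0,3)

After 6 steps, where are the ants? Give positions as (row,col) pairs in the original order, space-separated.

Step 1: ant0:(1,1)->N->(0,1) | ant1:(0,2)->E->(0,3) | ant2:(0,3)->E->(0,4)
  grid max=3 at (0,3)
Step 2: ant0:(0,1)->W->(0,0) | ant1:(0,3)->E->(0,4) | ant2:(0,4)->W->(0,3)
  grid max=4 at (0,3)
Step 3: ant0:(0,0)->E->(0,1) | ant1:(0,4)->W->(0,3) | ant2:(0,3)->E->(0,4)
  grid max=5 at (0,3)
Step 4: ant0:(0,1)->W->(0,0) | ant1:(0,3)->E->(0,4) | ant2:(0,4)->W->(0,3)
  grid max=6 at (0,3)
Step 5: ant0:(0,0)->E->(0,1) | ant1:(0,4)->W->(0,3) | ant2:(0,3)->E->(0,4)
  grid max=7 at (0,3)
Step 6: ant0:(0,1)->W->(0,0) | ant1:(0,3)->E->(0,4) | ant2:(0,4)->W->(0,3)
  grid max=8 at (0,3)

(0,0) (0,4) (0,3)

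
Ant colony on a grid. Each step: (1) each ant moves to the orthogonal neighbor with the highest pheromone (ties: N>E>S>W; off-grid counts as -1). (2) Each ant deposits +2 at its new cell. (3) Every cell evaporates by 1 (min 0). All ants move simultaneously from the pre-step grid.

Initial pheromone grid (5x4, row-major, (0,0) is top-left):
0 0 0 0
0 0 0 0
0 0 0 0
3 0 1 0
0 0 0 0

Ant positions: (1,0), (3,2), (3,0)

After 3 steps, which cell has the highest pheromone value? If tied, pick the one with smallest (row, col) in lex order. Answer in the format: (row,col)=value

Answer: (0,2)=3

Derivation:
Step 1: ant0:(1,0)->N->(0,0) | ant1:(3,2)->N->(2,2) | ant2:(3,0)->N->(2,0)
  grid max=2 at (3,0)
Step 2: ant0:(0,0)->E->(0,1) | ant1:(2,2)->N->(1,2) | ant2:(2,0)->S->(3,0)
  grid max=3 at (3,0)
Step 3: ant0:(0,1)->E->(0,2) | ant1:(1,2)->N->(0,2) | ant2:(3,0)->N->(2,0)
  grid max=3 at (0,2)
Final grid:
  0 0 3 0
  0 0 0 0
  1 0 0 0
  2 0 0 0
  0 0 0 0
Max pheromone 3 at (0,2)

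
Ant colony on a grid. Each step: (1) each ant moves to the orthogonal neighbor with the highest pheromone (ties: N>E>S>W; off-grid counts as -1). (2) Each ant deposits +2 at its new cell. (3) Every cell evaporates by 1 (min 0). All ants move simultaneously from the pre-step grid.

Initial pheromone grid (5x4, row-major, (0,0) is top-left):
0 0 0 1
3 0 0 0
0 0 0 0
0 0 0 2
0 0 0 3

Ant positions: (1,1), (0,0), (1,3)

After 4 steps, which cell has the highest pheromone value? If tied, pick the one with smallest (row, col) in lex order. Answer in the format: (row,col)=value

Step 1: ant0:(1,1)->W->(1,0) | ant1:(0,0)->S->(1,0) | ant2:(1,3)->N->(0,3)
  grid max=6 at (1,0)
Step 2: ant0:(1,0)->N->(0,0) | ant1:(1,0)->N->(0,0) | ant2:(0,3)->S->(1,3)
  grid max=5 at (1,0)
Step 3: ant0:(0,0)->S->(1,0) | ant1:(0,0)->S->(1,0) | ant2:(1,3)->N->(0,3)
  grid max=8 at (1,0)
Step 4: ant0:(1,0)->N->(0,0) | ant1:(1,0)->N->(0,0) | ant2:(0,3)->S->(1,3)
  grid max=7 at (1,0)
Final grid:
  5 0 0 1
  7 0 0 1
  0 0 0 0
  0 0 0 0
  0 0 0 0
Max pheromone 7 at (1,0)

Answer: (1,0)=7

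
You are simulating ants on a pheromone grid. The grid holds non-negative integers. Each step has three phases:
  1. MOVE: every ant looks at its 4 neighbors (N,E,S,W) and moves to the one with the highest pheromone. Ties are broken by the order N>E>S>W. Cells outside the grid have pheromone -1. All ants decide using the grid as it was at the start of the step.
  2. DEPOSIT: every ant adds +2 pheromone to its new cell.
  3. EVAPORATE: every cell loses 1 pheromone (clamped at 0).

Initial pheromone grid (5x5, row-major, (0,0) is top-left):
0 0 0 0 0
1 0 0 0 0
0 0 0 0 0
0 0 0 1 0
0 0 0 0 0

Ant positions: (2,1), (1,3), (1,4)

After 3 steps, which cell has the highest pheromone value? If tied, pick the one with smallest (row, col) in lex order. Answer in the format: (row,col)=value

Answer: (0,3)=3

Derivation:
Step 1: ant0:(2,1)->N->(1,1) | ant1:(1,3)->N->(0,3) | ant2:(1,4)->N->(0,4)
  grid max=1 at (0,3)
Step 2: ant0:(1,1)->N->(0,1) | ant1:(0,3)->E->(0,4) | ant2:(0,4)->W->(0,3)
  grid max=2 at (0,3)
Step 3: ant0:(0,1)->E->(0,2) | ant1:(0,4)->W->(0,3) | ant2:(0,3)->E->(0,4)
  grid max=3 at (0,3)
Final grid:
  0 0 1 3 3
  0 0 0 0 0
  0 0 0 0 0
  0 0 0 0 0
  0 0 0 0 0
Max pheromone 3 at (0,3)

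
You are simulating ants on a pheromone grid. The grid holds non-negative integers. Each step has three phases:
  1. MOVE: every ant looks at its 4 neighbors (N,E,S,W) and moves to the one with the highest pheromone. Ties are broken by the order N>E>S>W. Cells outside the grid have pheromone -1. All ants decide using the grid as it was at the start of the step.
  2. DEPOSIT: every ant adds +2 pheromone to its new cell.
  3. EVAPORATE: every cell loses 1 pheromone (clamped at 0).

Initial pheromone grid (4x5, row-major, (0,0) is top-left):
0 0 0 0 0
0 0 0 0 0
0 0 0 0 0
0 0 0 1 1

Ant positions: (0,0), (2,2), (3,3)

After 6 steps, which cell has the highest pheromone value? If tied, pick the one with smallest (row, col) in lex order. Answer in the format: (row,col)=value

Step 1: ant0:(0,0)->E->(0,1) | ant1:(2,2)->N->(1,2) | ant2:(3,3)->E->(3,4)
  grid max=2 at (3,4)
Step 2: ant0:(0,1)->E->(0,2) | ant1:(1,2)->N->(0,2) | ant2:(3,4)->N->(2,4)
  grid max=3 at (0,2)
Step 3: ant0:(0,2)->E->(0,3) | ant1:(0,2)->E->(0,3) | ant2:(2,4)->S->(3,4)
  grid max=3 at (0,3)
Step 4: ant0:(0,3)->W->(0,2) | ant1:(0,3)->W->(0,2) | ant2:(3,4)->N->(2,4)
  grid max=5 at (0,2)
Step 5: ant0:(0,2)->E->(0,3) | ant1:(0,2)->E->(0,3) | ant2:(2,4)->S->(3,4)
  grid max=5 at (0,3)
Step 6: ant0:(0,3)->W->(0,2) | ant1:(0,3)->W->(0,2) | ant2:(3,4)->N->(2,4)
  grid max=7 at (0,2)
Final grid:
  0 0 7 4 0
  0 0 0 0 0
  0 0 0 0 1
  0 0 0 0 1
Max pheromone 7 at (0,2)

Answer: (0,2)=7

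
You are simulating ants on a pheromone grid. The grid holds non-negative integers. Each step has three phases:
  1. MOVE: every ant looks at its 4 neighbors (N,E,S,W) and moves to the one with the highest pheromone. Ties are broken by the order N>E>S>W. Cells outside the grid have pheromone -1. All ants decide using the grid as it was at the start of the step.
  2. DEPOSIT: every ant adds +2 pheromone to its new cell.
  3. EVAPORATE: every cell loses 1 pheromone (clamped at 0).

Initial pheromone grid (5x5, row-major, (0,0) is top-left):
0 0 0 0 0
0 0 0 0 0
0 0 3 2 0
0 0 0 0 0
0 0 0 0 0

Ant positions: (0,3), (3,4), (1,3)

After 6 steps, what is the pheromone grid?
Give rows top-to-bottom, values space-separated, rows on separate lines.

After step 1: ants at (0,4),(2,4),(2,3)
  0 0 0 0 1
  0 0 0 0 0
  0 0 2 3 1
  0 0 0 0 0
  0 0 0 0 0
After step 2: ants at (1,4),(2,3),(2,2)
  0 0 0 0 0
  0 0 0 0 1
  0 0 3 4 0
  0 0 0 0 0
  0 0 0 0 0
After step 3: ants at (0,4),(2,2),(2,3)
  0 0 0 0 1
  0 0 0 0 0
  0 0 4 5 0
  0 0 0 0 0
  0 0 0 0 0
After step 4: ants at (1,4),(2,3),(2,2)
  0 0 0 0 0
  0 0 0 0 1
  0 0 5 6 0
  0 0 0 0 0
  0 0 0 0 0
After step 5: ants at (0,4),(2,2),(2,3)
  0 0 0 0 1
  0 0 0 0 0
  0 0 6 7 0
  0 0 0 0 0
  0 0 0 0 0
After step 6: ants at (1,4),(2,3),(2,2)
  0 0 0 0 0
  0 0 0 0 1
  0 0 7 8 0
  0 0 0 0 0
  0 0 0 0 0

0 0 0 0 0
0 0 0 0 1
0 0 7 8 0
0 0 0 0 0
0 0 0 0 0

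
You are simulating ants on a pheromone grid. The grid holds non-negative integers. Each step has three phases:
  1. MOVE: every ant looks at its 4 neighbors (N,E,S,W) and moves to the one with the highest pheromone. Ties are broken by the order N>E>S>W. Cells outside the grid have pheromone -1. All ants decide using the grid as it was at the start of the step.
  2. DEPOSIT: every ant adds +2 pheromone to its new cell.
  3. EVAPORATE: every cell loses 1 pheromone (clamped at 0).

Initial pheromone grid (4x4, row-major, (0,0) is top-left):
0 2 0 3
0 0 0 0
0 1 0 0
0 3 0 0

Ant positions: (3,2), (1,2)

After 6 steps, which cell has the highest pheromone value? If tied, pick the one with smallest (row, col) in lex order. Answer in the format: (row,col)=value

Step 1: ant0:(3,2)->W->(3,1) | ant1:(1,2)->N->(0,2)
  grid max=4 at (3,1)
Step 2: ant0:(3,1)->N->(2,1) | ant1:(0,2)->E->(0,3)
  grid max=3 at (0,3)
Step 3: ant0:(2,1)->S->(3,1) | ant1:(0,3)->S->(1,3)
  grid max=4 at (3,1)
Step 4: ant0:(3,1)->N->(2,1) | ant1:(1,3)->N->(0,3)
  grid max=3 at (0,3)
Step 5: ant0:(2,1)->S->(3,1) | ant1:(0,3)->S->(1,3)
  grid max=4 at (3,1)
Step 6: ant0:(3,1)->N->(2,1) | ant1:(1,3)->N->(0,3)
  grid max=3 at (0,3)
Final grid:
  0 0 0 3
  0 0 0 0
  0 1 0 0
  0 3 0 0
Max pheromone 3 at (0,3)

Answer: (0,3)=3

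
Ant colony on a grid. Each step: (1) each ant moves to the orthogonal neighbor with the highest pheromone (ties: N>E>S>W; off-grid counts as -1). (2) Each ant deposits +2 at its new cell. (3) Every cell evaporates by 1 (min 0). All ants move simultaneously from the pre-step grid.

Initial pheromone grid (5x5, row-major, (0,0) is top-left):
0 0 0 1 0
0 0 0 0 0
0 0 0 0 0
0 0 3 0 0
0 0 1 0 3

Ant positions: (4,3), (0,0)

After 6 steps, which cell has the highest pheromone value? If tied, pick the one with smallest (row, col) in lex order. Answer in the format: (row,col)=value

Answer: (4,4)=3

Derivation:
Step 1: ant0:(4,3)->E->(4,4) | ant1:(0,0)->E->(0,1)
  grid max=4 at (4,4)
Step 2: ant0:(4,4)->N->(3,4) | ant1:(0,1)->E->(0,2)
  grid max=3 at (4,4)
Step 3: ant0:(3,4)->S->(4,4) | ant1:(0,2)->E->(0,3)
  grid max=4 at (4,4)
Step 4: ant0:(4,4)->N->(3,4) | ant1:(0,3)->E->(0,4)
  grid max=3 at (4,4)
Step 5: ant0:(3,4)->S->(4,4) | ant1:(0,4)->S->(1,4)
  grid max=4 at (4,4)
Step 6: ant0:(4,4)->N->(3,4) | ant1:(1,4)->N->(0,4)
  grid max=3 at (4,4)
Final grid:
  0 0 0 0 1
  0 0 0 0 0
  0 0 0 0 0
  0 0 0 0 1
  0 0 0 0 3
Max pheromone 3 at (4,4)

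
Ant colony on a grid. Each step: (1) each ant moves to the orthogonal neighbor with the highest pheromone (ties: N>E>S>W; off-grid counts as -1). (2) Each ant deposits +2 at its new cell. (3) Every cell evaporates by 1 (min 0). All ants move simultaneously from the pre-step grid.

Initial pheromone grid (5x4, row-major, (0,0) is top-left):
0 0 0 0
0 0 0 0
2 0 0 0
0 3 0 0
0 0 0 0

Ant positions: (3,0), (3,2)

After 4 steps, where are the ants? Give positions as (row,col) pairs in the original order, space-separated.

Step 1: ant0:(3,0)->E->(3,1) | ant1:(3,2)->W->(3,1)
  grid max=6 at (3,1)
Step 2: ant0:(3,1)->N->(2,1) | ant1:(3,1)->N->(2,1)
  grid max=5 at (3,1)
Step 3: ant0:(2,1)->S->(3,1) | ant1:(2,1)->S->(3,1)
  grid max=8 at (3,1)
Step 4: ant0:(3,1)->N->(2,1) | ant1:(3,1)->N->(2,1)
  grid max=7 at (3,1)

(2,1) (2,1)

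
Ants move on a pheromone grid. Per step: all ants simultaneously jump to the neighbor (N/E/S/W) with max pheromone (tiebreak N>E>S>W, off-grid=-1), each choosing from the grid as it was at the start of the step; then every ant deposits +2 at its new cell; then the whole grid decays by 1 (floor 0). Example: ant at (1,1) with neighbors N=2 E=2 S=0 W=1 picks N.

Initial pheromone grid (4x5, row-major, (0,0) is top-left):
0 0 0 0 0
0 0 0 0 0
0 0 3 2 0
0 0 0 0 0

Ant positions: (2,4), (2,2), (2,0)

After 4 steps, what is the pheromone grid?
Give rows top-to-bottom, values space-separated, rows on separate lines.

After step 1: ants at (2,3),(2,3),(1,0)
  0 0 0 0 0
  1 0 0 0 0
  0 0 2 5 0
  0 0 0 0 0
After step 2: ants at (2,2),(2,2),(0,0)
  1 0 0 0 0
  0 0 0 0 0
  0 0 5 4 0
  0 0 0 0 0
After step 3: ants at (2,3),(2,3),(0,1)
  0 1 0 0 0
  0 0 0 0 0
  0 0 4 7 0
  0 0 0 0 0
After step 4: ants at (2,2),(2,2),(0,2)
  0 0 1 0 0
  0 0 0 0 0
  0 0 7 6 0
  0 0 0 0 0

0 0 1 0 0
0 0 0 0 0
0 0 7 6 0
0 0 0 0 0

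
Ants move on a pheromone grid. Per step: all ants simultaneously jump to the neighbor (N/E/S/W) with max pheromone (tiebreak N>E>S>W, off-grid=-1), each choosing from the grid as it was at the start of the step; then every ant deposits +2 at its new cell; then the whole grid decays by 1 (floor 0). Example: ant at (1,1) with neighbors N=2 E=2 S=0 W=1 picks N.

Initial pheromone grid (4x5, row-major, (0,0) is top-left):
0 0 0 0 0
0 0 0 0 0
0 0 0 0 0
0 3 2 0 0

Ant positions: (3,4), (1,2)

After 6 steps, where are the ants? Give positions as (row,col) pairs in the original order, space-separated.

Step 1: ant0:(3,4)->N->(2,4) | ant1:(1,2)->N->(0,2)
  grid max=2 at (3,1)
Step 2: ant0:(2,4)->N->(1,4) | ant1:(0,2)->E->(0,3)
  grid max=1 at (0,3)
Step 3: ant0:(1,4)->N->(0,4) | ant1:(0,3)->E->(0,4)
  grid max=3 at (0,4)
Step 4: ant0:(0,4)->S->(1,4) | ant1:(0,4)->S->(1,4)
  grid max=3 at (1,4)
Step 5: ant0:(1,4)->N->(0,4) | ant1:(1,4)->N->(0,4)
  grid max=5 at (0,4)
Step 6: ant0:(0,4)->S->(1,4) | ant1:(0,4)->S->(1,4)
  grid max=5 at (1,4)

(1,4) (1,4)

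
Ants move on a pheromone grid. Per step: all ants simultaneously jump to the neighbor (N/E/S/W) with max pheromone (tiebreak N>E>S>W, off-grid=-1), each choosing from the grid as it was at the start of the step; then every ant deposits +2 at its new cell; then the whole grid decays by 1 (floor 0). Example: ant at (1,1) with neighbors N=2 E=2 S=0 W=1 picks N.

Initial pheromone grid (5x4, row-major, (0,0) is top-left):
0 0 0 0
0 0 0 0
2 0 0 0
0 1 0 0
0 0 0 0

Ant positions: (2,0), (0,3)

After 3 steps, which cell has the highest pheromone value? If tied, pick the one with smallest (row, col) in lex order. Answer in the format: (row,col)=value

Answer: (1,0)=1

Derivation:
Step 1: ant0:(2,0)->N->(1,0) | ant1:(0,3)->S->(1,3)
  grid max=1 at (1,0)
Step 2: ant0:(1,0)->S->(2,0) | ant1:(1,3)->N->(0,3)
  grid max=2 at (2,0)
Step 3: ant0:(2,0)->N->(1,0) | ant1:(0,3)->S->(1,3)
  grid max=1 at (1,0)
Final grid:
  0 0 0 0
  1 0 0 1
  1 0 0 0
  0 0 0 0
  0 0 0 0
Max pheromone 1 at (1,0)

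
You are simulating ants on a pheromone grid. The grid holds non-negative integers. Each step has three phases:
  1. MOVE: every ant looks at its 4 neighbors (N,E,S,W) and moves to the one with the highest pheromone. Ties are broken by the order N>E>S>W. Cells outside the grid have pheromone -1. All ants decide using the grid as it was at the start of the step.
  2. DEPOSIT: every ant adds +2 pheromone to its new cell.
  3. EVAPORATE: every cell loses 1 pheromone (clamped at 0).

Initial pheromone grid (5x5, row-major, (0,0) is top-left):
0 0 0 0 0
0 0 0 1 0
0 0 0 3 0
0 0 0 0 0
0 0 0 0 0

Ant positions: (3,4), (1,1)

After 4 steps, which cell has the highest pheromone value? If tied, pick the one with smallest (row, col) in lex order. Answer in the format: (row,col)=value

Step 1: ant0:(3,4)->N->(2,4) | ant1:(1,1)->N->(0,1)
  grid max=2 at (2,3)
Step 2: ant0:(2,4)->W->(2,3) | ant1:(0,1)->E->(0,2)
  grid max=3 at (2,3)
Step 3: ant0:(2,3)->N->(1,3) | ant1:(0,2)->E->(0,3)
  grid max=2 at (2,3)
Step 4: ant0:(1,3)->S->(2,3) | ant1:(0,3)->S->(1,3)
  grid max=3 at (2,3)
Final grid:
  0 0 0 0 0
  0 0 0 2 0
  0 0 0 3 0
  0 0 0 0 0
  0 0 0 0 0
Max pheromone 3 at (2,3)

Answer: (2,3)=3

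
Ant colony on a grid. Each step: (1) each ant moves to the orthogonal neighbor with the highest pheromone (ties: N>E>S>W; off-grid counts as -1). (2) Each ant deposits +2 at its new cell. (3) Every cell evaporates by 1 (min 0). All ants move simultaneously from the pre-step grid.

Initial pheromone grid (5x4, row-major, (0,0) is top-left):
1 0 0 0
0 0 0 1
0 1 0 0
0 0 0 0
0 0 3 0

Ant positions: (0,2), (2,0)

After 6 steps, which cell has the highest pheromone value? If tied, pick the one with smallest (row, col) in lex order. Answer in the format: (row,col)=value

Step 1: ant0:(0,2)->E->(0,3) | ant1:(2,0)->E->(2,1)
  grid max=2 at (2,1)
Step 2: ant0:(0,3)->S->(1,3) | ant1:(2,1)->N->(1,1)
  grid max=1 at (1,1)
Step 3: ant0:(1,3)->N->(0,3) | ant1:(1,1)->S->(2,1)
  grid max=2 at (2,1)
Step 4: ant0:(0,3)->S->(1,3) | ant1:(2,1)->N->(1,1)
  grid max=1 at (1,1)
Step 5: ant0:(1,3)->N->(0,3) | ant1:(1,1)->S->(2,1)
  grid max=2 at (2,1)
Step 6: ant0:(0,3)->S->(1,3) | ant1:(2,1)->N->(1,1)
  grid max=1 at (1,1)
Final grid:
  0 0 0 0
  0 1 0 1
  0 1 0 0
  0 0 0 0
  0 0 0 0
Max pheromone 1 at (1,1)

Answer: (1,1)=1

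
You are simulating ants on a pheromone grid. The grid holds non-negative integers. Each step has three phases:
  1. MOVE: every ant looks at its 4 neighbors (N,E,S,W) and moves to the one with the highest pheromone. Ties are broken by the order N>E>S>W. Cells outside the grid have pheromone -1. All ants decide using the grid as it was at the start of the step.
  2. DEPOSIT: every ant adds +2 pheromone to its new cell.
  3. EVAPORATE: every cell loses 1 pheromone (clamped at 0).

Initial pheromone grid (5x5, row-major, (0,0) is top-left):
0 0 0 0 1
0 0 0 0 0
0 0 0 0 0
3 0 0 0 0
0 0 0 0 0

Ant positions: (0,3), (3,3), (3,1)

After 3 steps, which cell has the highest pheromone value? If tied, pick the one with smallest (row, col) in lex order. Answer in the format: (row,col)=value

Answer: (3,0)=4

Derivation:
Step 1: ant0:(0,3)->E->(0,4) | ant1:(3,3)->N->(2,3) | ant2:(3,1)->W->(3,0)
  grid max=4 at (3,0)
Step 2: ant0:(0,4)->S->(1,4) | ant1:(2,3)->N->(1,3) | ant2:(3,0)->N->(2,0)
  grid max=3 at (3,0)
Step 3: ant0:(1,4)->N->(0,4) | ant1:(1,3)->E->(1,4) | ant2:(2,0)->S->(3,0)
  grid max=4 at (3,0)
Final grid:
  0 0 0 0 2
  0 0 0 0 2
  0 0 0 0 0
  4 0 0 0 0
  0 0 0 0 0
Max pheromone 4 at (3,0)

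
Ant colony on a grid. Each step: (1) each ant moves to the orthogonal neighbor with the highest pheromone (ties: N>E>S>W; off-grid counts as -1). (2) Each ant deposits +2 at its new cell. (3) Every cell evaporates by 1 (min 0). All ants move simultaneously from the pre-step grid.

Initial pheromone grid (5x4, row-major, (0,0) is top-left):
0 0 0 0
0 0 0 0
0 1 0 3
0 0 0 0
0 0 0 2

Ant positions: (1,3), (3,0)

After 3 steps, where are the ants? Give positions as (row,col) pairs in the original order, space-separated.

Step 1: ant0:(1,3)->S->(2,3) | ant1:(3,0)->N->(2,0)
  grid max=4 at (2,3)
Step 2: ant0:(2,3)->N->(1,3) | ant1:(2,0)->N->(1,0)
  grid max=3 at (2,3)
Step 3: ant0:(1,3)->S->(2,3) | ant1:(1,0)->N->(0,0)
  grid max=4 at (2,3)

(2,3) (0,0)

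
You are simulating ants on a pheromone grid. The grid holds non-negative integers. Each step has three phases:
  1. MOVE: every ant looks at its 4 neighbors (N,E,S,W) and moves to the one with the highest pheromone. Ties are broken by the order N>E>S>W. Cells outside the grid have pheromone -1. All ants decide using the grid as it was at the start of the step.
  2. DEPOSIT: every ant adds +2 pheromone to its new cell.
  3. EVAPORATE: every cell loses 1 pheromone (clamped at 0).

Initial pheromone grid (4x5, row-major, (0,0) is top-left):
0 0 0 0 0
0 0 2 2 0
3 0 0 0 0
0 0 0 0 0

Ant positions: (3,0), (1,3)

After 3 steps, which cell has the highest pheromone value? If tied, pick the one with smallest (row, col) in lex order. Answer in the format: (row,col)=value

Step 1: ant0:(3,0)->N->(2,0) | ant1:(1,3)->W->(1,2)
  grid max=4 at (2,0)
Step 2: ant0:(2,0)->N->(1,0) | ant1:(1,2)->E->(1,3)
  grid max=3 at (2,0)
Step 3: ant0:(1,0)->S->(2,0) | ant1:(1,3)->W->(1,2)
  grid max=4 at (2,0)
Final grid:
  0 0 0 0 0
  0 0 3 1 0
  4 0 0 0 0
  0 0 0 0 0
Max pheromone 4 at (2,0)

Answer: (2,0)=4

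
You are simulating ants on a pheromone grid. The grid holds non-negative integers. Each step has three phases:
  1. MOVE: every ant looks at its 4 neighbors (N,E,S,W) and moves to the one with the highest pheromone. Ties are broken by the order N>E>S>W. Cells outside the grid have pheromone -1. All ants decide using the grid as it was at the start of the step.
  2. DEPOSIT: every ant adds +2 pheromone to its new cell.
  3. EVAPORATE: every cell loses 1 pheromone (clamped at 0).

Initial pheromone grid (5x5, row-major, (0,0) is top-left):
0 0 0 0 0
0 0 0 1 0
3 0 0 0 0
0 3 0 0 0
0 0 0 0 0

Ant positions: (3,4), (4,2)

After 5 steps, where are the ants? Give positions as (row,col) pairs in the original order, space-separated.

Step 1: ant0:(3,4)->N->(2,4) | ant1:(4,2)->N->(3,2)
  grid max=2 at (2,0)
Step 2: ant0:(2,4)->N->(1,4) | ant1:(3,2)->W->(3,1)
  grid max=3 at (3,1)
Step 3: ant0:(1,4)->N->(0,4) | ant1:(3,1)->N->(2,1)
  grid max=2 at (3,1)
Step 4: ant0:(0,4)->S->(1,4) | ant1:(2,1)->S->(3,1)
  grid max=3 at (3,1)
Step 5: ant0:(1,4)->N->(0,4) | ant1:(3,1)->N->(2,1)
  grid max=2 at (3,1)

(0,4) (2,1)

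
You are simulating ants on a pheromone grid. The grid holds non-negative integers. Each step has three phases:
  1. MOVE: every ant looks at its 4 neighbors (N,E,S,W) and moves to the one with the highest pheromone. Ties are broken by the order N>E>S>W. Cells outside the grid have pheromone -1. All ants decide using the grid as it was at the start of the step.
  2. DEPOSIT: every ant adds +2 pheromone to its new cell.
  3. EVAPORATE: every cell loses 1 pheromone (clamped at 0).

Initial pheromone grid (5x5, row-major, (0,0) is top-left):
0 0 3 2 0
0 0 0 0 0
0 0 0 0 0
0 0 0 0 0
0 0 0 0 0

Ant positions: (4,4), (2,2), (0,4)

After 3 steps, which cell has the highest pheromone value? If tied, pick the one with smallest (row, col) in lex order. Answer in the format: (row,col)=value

Step 1: ant0:(4,4)->N->(3,4) | ant1:(2,2)->N->(1,2) | ant2:(0,4)->W->(0,3)
  grid max=3 at (0,3)
Step 2: ant0:(3,4)->N->(2,4) | ant1:(1,2)->N->(0,2) | ant2:(0,3)->W->(0,2)
  grid max=5 at (0,2)
Step 3: ant0:(2,4)->N->(1,4) | ant1:(0,2)->E->(0,3) | ant2:(0,2)->E->(0,3)
  grid max=5 at (0,3)
Final grid:
  0 0 4 5 0
  0 0 0 0 1
  0 0 0 0 0
  0 0 0 0 0
  0 0 0 0 0
Max pheromone 5 at (0,3)

Answer: (0,3)=5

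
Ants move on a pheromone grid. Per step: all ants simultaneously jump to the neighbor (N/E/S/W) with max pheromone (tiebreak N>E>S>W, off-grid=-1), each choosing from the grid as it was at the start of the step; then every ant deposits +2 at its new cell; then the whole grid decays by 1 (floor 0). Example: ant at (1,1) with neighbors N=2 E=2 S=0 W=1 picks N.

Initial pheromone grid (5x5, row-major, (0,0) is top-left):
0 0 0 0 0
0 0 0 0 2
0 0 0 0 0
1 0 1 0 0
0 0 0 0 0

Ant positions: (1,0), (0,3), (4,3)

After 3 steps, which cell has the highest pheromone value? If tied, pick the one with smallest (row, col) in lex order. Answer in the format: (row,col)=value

Step 1: ant0:(1,0)->N->(0,0) | ant1:(0,3)->E->(0,4) | ant2:(4,3)->N->(3,3)
  grid max=1 at (0,0)
Step 2: ant0:(0,0)->E->(0,1) | ant1:(0,4)->S->(1,4) | ant2:(3,3)->N->(2,3)
  grid max=2 at (1,4)
Step 3: ant0:(0,1)->E->(0,2) | ant1:(1,4)->N->(0,4) | ant2:(2,3)->N->(1,3)
  grid max=1 at (0,2)
Final grid:
  0 0 1 0 1
  0 0 0 1 1
  0 0 0 0 0
  0 0 0 0 0
  0 0 0 0 0
Max pheromone 1 at (0,2)

Answer: (0,2)=1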